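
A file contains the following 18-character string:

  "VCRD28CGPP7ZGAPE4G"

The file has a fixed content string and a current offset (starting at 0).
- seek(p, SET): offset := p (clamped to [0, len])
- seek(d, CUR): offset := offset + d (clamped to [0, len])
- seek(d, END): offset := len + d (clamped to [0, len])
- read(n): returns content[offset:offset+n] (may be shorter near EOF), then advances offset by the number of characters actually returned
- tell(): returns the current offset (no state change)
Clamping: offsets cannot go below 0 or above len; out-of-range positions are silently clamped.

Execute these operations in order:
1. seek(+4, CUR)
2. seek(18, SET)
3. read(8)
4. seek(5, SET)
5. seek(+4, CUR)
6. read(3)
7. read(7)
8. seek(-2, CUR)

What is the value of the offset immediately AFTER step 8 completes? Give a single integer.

After 1 (seek(+4, CUR)): offset=4
After 2 (seek(18, SET)): offset=18
After 3 (read(8)): returned '', offset=18
After 4 (seek(5, SET)): offset=5
After 5 (seek(+4, CUR)): offset=9
After 6 (read(3)): returned 'P7Z', offset=12
After 7 (read(7)): returned 'GAPE4G', offset=18
After 8 (seek(-2, CUR)): offset=16

Answer: 16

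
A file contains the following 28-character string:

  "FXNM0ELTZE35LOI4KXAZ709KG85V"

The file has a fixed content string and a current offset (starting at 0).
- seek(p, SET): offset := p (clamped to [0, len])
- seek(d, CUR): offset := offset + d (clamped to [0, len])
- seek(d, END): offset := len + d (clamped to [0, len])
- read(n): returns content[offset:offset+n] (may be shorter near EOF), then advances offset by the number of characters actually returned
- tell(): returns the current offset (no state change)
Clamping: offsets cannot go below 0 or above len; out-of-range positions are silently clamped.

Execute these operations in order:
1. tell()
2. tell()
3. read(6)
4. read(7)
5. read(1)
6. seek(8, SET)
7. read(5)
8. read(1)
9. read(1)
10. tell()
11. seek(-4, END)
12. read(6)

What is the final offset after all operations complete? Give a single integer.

Answer: 28

Derivation:
After 1 (tell()): offset=0
After 2 (tell()): offset=0
After 3 (read(6)): returned 'FXNM0E', offset=6
After 4 (read(7)): returned 'LTZE35L', offset=13
After 5 (read(1)): returned 'O', offset=14
After 6 (seek(8, SET)): offset=8
After 7 (read(5)): returned 'ZE35L', offset=13
After 8 (read(1)): returned 'O', offset=14
After 9 (read(1)): returned 'I', offset=15
After 10 (tell()): offset=15
After 11 (seek(-4, END)): offset=24
After 12 (read(6)): returned 'G85V', offset=28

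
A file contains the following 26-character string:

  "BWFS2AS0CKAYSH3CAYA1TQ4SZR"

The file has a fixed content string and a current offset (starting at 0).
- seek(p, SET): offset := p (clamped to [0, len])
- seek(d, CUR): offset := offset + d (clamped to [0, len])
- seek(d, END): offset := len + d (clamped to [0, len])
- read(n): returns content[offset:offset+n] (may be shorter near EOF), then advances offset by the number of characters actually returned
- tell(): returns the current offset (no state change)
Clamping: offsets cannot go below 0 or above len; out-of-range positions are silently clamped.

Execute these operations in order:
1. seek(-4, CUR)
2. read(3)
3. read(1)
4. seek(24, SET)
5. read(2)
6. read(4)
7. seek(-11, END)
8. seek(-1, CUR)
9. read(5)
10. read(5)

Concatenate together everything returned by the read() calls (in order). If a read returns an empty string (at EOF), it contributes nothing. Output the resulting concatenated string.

After 1 (seek(-4, CUR)): offset=0
After 2 (read(3)): returned 'BWF', offset=3
After 3 (read(1)): returned 'S', offset=4
After 4 (seek(24, SET)): offset=24
After 5 (read(2)): returned 'ZR', offset=26
After 6 (read(4)): returned '', offset=26
After 7 (seek(-11, END)): offset=15
After 8 (seek(-1, CUR)): offset=14
After 9 (read(5)): returned '3CAYA', offset=19
After 10 (read(5)): returned '1TQ4S', offset=24

Answer: BWFSZR3CAYA1TQ4S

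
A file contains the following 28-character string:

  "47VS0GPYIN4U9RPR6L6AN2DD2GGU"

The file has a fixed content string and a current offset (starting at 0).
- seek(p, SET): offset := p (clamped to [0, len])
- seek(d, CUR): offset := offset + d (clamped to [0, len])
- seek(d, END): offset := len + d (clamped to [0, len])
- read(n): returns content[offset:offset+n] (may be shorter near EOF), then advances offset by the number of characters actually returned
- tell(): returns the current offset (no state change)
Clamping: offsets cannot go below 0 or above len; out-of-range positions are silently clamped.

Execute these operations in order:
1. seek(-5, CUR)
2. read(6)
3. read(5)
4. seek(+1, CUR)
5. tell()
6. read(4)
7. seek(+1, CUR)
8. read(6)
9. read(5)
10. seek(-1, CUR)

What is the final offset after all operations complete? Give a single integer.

After 1 (seek(-5, CUR)): offset=0
After 2 (read(6)): returned '47VS0G', offset=6
After 3 (read(5)): returned 'PYIN4', offset=11
After 4 (seek(+1, CUR)): offset=12
After 5 (tell()): offset=12
After 6 (read(4)): returned '9RPR', offset=16
After 7 (seek(+1, CUR)): offset=17
After 8 (read(6)): returned 'L6AN2D', offset=23
After 9 (read(5)): returned 'D2GGU', offset=28
After 10 (seek(-1, CUR)): offset=27

Answer: 27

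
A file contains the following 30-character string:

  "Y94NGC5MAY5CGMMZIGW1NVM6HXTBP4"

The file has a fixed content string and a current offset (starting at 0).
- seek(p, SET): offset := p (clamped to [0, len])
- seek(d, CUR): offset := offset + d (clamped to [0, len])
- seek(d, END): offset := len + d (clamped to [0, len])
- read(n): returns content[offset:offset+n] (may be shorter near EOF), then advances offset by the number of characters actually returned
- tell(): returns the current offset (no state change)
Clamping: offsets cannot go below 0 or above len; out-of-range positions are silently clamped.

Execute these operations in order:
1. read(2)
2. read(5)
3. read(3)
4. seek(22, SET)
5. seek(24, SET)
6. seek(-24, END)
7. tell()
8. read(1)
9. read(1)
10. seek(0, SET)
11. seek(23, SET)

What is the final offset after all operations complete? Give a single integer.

After 1 (read(2)): returned 'Y9', offset=2
After 2 (read(5)): returned '4NGC5', offset=7
After 3 (read(3)): returned 'MAY', offset=10
After 4 (seek(22, SET)): offset=22
After 5 (seek(24, SET)): offset=24
After 6 (seek(-24, END)): offset=6
After 7 (tell()): offset=6
After 8 (read(1)): returned '5', offset=7
After 9 (read(1)): returned 'M', offset=8
After 10 (seek(0, SET)): offset=0
After 11 (seek(23, SET)): offset=23

Answer: 23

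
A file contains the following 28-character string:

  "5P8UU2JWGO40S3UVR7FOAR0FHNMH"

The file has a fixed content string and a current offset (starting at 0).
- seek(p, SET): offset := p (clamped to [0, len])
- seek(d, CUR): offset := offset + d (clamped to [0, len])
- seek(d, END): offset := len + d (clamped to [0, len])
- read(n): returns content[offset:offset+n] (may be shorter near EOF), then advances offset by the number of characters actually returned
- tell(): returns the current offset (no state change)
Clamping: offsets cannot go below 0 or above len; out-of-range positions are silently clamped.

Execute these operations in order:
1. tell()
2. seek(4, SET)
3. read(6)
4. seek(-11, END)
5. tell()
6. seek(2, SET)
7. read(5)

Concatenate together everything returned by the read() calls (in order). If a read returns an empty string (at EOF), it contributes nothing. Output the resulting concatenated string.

After 1 (tell()): offset=0
After 2 (seek(4, SET)): offset=4
After 3 (read(6)): returned 'U2JWGO', offset=10
After 4 (seek(-11, END)): offset=17
After 5 (tell()): offset=17
After 6 (seek(2, SET)): offset=2
After 7 (read(5)): returned '8UU2J', offset=7

Answer: U2JWGO8UU2J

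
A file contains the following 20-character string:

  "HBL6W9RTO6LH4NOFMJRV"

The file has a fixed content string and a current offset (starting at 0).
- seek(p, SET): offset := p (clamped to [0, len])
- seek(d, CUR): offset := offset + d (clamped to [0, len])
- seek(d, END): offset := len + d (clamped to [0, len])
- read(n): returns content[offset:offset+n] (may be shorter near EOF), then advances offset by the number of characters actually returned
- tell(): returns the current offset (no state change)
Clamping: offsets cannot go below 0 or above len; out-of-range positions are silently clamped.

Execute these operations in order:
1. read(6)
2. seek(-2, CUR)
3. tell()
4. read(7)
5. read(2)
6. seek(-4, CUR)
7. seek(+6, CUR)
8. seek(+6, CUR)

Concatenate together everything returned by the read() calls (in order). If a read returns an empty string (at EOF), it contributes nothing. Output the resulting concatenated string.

Answer: HBL6W9W9RTO6LH4

Derivation:
After 1 (read(6)): returned 'HBL6W9', offset=6
After 2 (seek(-2, CUR)): offset=4
After 3 (tell()): offset=4
After 4 (read(7)): returned 'W9RTO6L', offset=11
After 5 (read(2)): returned 'H4', offset=13
After 6 (seek(-4, CUR)): offset=9
After 7 (seek(+6, CUR)): offset=15
After 8 (seek(+6, CUR)): offset=20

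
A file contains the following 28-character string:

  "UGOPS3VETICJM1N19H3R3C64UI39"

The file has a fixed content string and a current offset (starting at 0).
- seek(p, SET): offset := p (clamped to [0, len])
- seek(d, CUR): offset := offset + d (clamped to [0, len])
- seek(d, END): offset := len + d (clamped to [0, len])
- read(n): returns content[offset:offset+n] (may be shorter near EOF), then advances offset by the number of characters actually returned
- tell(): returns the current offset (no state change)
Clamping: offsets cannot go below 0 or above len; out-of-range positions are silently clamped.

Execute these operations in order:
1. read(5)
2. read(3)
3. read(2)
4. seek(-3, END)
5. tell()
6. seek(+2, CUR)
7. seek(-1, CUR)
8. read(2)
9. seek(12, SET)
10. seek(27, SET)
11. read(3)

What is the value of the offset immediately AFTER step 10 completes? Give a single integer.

Answer: 27

Derivation:
After 1 (read(5)): returned 'UGOPS', offset=5
After 2 (read(3)): returned '3VE', offset=8
After 3 (read(2)): returned 'TI', offset=10
After 4 (seek(-3, END)): offset=25
After 5 (tell()): offset=25
After 6 (seek(+2, CUR)): offset=27
After 7 (seek(-1, CUR)): offset=26
After 8 (read(2)): returned '39', offset=28
After 9 (seek(12, SET)): offset=12
After 10 (seek(27, SET)): offset=27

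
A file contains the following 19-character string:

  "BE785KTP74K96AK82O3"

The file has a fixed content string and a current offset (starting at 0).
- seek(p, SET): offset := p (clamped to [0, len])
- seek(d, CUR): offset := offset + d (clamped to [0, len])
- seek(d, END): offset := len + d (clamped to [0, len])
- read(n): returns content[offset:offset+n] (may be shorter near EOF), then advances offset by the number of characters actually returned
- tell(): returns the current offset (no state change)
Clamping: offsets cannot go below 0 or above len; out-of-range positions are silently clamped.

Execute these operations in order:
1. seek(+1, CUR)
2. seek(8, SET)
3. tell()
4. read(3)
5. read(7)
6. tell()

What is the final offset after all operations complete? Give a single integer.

After 1 (seek(+1, CUR)): offset=1
After 2 (seek(8, SET)): offset=8
After 3 (tell()): offset=8
After 4 (read(3)): returned '74K', offset=11
After 5 (read(7)): returned '96AK82O', offset=18
After 6 (tell()): offset=18

Answer: 18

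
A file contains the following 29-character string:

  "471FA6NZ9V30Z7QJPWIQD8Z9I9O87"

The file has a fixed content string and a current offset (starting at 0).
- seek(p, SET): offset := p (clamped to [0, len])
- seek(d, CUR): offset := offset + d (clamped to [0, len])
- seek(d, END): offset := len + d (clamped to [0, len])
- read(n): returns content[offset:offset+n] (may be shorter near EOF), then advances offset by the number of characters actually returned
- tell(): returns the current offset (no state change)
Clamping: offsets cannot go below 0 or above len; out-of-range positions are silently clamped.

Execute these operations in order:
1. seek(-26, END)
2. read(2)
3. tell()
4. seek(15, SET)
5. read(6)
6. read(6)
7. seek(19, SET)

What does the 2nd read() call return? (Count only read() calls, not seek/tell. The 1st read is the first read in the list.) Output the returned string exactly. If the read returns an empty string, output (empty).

Answer: JPWIQD

Derivation:
After 1 (seek(-26, END)): offset=3
After 2 (read(2)): returned 'FA', offset=5
After 3 (tell()): offset=5
After 4 (seek(15, SET)): offset=15
After 5 (read(6)): returned 'JPWIQD', offset=21
After 6 (read(6)): returned '8Z9I9O', offset=27
After 7 (seek(19, SET)): offset=19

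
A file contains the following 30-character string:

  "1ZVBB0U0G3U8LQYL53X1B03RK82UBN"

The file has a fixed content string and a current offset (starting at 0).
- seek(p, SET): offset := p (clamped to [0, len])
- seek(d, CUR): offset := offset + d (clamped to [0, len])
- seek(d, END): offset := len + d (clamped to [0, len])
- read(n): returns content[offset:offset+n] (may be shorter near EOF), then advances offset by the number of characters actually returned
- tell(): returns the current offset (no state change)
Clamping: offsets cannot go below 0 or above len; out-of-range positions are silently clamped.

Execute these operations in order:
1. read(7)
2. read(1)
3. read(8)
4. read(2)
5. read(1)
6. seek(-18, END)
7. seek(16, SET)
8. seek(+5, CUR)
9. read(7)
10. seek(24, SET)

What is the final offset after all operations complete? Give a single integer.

Answer: 24

Derivation:
After 1 (read(7)): returned '1ZVBB0U', offset=7
After 2 (read(1)): returned '0', offset=8
After 3 (read(8)): returned 'G3U8LQYL', offset=16
After 4 (read(2)): returned '53', offset=18
After 5 (read(1)): returned 'X', offset=19
After 6 (seek(-18, END)): offset=12
After 7 (seek(16, SET)): offset=16
After 8 (seek(+5, CUR)): offset=21
After 9 (read(7)): returned '03RK82U', offset=28
After 10 (seek(24, SET)): offset=24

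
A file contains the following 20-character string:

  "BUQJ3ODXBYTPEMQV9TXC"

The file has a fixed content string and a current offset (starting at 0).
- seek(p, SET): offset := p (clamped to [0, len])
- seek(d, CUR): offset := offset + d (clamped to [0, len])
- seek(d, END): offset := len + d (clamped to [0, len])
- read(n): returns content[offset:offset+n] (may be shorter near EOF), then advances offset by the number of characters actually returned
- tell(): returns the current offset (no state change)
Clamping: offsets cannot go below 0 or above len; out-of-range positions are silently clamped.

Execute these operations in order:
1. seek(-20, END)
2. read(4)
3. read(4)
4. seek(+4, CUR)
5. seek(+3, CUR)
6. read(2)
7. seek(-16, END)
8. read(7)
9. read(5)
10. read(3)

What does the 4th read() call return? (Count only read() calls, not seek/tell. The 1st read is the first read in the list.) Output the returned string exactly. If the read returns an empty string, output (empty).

After 1 (seek(-20, END)): offset=0
After 2 (read(4)): returned 'BUQJ', offset=4
After 3 (read(4)): returned '3ODX', offset=8
After 4 (seek(+4, CUR)): offset=12
After 5 (seek(+3, CUR)): offset=15
After 6 (read(2)): returned 'V9', offset=17
After 7 (seek(-16, END)): offset=4
After 8 (read(7)): returned '3ODXBYT', offset=11
After 9 (read(5)): returned 'PEMQV', offset=16
After 10 (read(3)): returned '9TX', offset=19

Answer: 3ODXBYT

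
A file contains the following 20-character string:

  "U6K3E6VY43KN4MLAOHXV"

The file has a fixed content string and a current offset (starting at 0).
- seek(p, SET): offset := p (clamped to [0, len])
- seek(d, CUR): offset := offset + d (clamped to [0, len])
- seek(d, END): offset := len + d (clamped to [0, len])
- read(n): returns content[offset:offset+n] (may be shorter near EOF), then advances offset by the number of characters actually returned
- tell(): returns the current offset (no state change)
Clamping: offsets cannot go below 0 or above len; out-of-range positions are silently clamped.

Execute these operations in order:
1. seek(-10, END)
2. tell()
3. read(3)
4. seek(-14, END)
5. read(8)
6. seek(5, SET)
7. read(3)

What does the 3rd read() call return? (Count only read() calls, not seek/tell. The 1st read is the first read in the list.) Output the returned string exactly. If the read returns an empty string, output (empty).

After 1 (seek(-10, END)): offset=10
After 2 (tell()): offset=10
After 3 (read(3)): returned 'KN4', offset=13
After 4 (seek(-14, END)): offset=6
After 5 (read(8)): returned 'VY43KN4M', offset=14
After 6 (seek(5, SET)): offset=5
After 7 (read(3)): returned '6VY', offset=8

Answer: 6VY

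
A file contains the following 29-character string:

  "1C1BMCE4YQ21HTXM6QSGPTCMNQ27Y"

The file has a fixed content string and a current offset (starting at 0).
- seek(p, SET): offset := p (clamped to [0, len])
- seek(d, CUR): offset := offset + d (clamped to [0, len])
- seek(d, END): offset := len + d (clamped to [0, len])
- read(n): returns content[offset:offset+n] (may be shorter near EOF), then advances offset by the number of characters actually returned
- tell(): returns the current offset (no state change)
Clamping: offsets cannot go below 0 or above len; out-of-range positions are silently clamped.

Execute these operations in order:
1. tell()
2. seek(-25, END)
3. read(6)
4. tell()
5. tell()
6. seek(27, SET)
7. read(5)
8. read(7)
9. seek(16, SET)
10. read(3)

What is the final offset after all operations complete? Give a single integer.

Answer: 19

Derivation:
After 1 (tell()): offset=0
After 2 (seek(-25, END)): offset=4
After 3 (read(6)): returned 'MCE4YQ', offset=10
After 4 (tell()): offset=10
After 5 (tell()): offset=10
After 6 (seek(27, SET)): offset=27
After 7 (read(5)): returned '7Y', offset=29
After 8 (read(7)): returned '', offset=29
After 9 (seek(16, SET)): offset=16
After 10 (read(3)): returned '6QS', offset=19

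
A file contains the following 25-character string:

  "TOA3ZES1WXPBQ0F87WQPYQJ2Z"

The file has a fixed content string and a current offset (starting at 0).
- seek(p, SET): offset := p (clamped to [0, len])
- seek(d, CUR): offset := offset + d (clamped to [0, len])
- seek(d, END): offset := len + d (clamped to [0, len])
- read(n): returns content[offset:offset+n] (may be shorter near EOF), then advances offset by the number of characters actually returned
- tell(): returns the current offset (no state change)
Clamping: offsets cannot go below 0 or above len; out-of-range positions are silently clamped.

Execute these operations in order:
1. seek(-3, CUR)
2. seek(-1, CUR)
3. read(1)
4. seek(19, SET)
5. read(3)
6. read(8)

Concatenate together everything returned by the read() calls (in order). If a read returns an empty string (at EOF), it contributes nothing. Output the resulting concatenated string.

After 1 (seek(-3, CUR)): offset=0
After 2 (seek(-1, CUR)): offset=0
After 3 (read(1)): returned 'T', offset=1
After 4 (seek(19, SET)): offset=19
After 5 (read(3)): returned 'PYQ', offset=22
After 6 (read(8)): returned 'J2Z', offset=25

Answer: TPYQJ2Z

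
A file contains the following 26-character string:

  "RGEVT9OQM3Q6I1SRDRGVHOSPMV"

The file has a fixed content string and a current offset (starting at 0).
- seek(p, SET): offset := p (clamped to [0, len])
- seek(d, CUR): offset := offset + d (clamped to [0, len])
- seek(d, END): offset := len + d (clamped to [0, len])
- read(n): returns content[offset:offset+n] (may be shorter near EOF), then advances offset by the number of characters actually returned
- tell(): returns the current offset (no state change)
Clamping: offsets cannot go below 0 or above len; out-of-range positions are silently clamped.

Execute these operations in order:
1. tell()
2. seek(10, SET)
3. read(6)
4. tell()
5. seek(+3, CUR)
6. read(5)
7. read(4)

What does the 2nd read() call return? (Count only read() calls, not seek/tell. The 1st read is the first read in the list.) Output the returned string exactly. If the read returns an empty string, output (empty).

After 1 (tell()): offset=0
After 2 (seek(10, SET)): offset=10
After 3 (read(6)): returned 'Q6I1SR', offset=16
After 4 (tell()): offset=16
After 5 (seek(+3, CUR)): offset=19
After 6 (read(5)): returned 'VHOSP', offset=24
After 7 (read(4)): returned 'MV', offset=26

Answer: VHOSP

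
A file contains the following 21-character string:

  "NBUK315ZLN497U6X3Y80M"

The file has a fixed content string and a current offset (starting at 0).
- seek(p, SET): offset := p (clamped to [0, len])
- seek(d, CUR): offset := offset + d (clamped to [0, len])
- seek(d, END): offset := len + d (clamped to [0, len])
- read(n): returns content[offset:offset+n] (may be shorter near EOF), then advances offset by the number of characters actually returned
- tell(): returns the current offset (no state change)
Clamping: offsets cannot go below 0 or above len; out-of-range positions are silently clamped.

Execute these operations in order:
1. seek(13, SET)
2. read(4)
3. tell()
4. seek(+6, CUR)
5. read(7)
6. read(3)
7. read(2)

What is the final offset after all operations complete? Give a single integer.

After 1 (seek(13, SET)): offset=13
After 2 (read(4)): returned 'U6X3', offset=17
After 3 (tell()): offset=17
After 4 (seek(+6, CUR)): offset=21
After 5 (read(7)): returned '', offset=21
After 6 (read(3)): returned '', offset=21
After 7 (read(2)): returned '', offset=21

Answer: 21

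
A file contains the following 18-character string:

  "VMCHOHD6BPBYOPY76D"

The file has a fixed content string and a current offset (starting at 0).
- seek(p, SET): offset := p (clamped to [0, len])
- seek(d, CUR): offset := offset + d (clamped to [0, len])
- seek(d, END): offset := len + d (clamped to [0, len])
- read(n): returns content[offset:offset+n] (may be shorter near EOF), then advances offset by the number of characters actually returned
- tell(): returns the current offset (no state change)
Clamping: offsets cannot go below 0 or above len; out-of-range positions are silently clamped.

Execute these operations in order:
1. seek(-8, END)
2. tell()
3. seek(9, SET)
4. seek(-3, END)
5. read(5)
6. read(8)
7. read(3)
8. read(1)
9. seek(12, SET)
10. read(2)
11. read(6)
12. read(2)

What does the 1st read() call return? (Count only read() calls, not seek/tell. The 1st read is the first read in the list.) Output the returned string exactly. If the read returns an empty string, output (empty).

After 1 (seek(-8, END)): offset=10
After 2 (tell()): offset=10
After 3 (seek(9, SET)): offset=9
After 4 (seek(-3, END)): offset=15
After 5 (read(5)): returned '76D', offset=18
After 6 (read(8)): returned '', offset=18
After 7 (read(3)): returned '', offset=18
After 8 (read(1)): returned '', offset=18
After 9 (seek(12, SET)): offset=12
After 10 (read(2)): returned 'OP', offset=14
After 11 (read(6)): returned 'Y76D', offset=18
After 12 (read(2)): returned '', offset=18

Answer: 76D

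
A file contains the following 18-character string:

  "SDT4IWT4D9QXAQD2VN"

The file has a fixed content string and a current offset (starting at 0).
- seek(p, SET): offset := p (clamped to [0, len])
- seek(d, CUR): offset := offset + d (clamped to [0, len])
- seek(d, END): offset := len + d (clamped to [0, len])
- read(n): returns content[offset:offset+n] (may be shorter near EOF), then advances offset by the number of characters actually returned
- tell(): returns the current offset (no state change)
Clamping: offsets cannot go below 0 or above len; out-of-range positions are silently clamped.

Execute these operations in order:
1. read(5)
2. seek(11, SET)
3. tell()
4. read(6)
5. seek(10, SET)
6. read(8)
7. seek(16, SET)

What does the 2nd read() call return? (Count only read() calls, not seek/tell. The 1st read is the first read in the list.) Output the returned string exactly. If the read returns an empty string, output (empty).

After 1 (read(5)): returned 'SDT4I', offset=5
After 2 (seek(11, SET)): offset=11
After 3 (tell()): offset=11
After 4 (read(6)): returned 'XAQD2V', offset=17
After 5 (seek(10, SET)): offset=10
After 6 (read(8)): returned 'QXAQD2VN', offset=18
After 7 (seek(16, SET)): offset=16

Answer: XAQD2V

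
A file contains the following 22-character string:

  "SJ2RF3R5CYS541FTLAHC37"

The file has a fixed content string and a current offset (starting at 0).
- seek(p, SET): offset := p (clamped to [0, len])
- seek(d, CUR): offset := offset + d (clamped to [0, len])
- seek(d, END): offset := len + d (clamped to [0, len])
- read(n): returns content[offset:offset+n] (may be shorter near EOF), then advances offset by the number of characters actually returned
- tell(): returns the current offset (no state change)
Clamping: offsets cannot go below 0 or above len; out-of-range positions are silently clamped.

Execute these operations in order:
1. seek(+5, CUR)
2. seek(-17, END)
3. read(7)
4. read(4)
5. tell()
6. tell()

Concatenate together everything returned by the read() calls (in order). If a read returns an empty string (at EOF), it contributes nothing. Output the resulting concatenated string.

Answer: 3R5CYS541FT

Derivation:
After 1 (seek(+5, CUR)): offset=5
After 2 (seek(-17, END)): offset=5
After 3 (read(7)): returned '3R5CYS5', offset=12
After 4 (read(4)): returned '41FT', offset=16
After 5 (tell()): offset=16
After 6 (tell()): offset=16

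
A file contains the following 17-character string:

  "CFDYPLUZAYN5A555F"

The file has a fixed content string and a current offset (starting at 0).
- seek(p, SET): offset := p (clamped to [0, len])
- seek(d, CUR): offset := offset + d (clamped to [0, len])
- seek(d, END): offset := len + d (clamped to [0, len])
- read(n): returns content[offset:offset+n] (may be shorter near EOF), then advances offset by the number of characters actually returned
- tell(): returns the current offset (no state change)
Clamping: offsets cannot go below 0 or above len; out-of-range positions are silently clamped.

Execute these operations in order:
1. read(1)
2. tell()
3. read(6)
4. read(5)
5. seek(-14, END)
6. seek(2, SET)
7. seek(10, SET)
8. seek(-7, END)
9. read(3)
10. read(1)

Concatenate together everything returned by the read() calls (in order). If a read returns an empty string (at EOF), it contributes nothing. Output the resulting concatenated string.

After 1 (read(1)): returned 'C', offset=1
After 2 (tell()): offset=1
After 3 (read(6)): returned 'FDYPLU', offset=7
After 4 (read(5)): returned 'ZAYN5', offset=12
After 5 (seek(-14, END)): offset=3
After 6 (seek(2, SET)): offset=2
After 7 (seek(10, SET)): offset=10
After 8 (seek(-7, END)): offset=10
After 9 (read(3)): returned 'N5A', offset=13
After 10 (read(1)): returned '5', offset=14

Answer: CFDYPLUZAYN5N5A5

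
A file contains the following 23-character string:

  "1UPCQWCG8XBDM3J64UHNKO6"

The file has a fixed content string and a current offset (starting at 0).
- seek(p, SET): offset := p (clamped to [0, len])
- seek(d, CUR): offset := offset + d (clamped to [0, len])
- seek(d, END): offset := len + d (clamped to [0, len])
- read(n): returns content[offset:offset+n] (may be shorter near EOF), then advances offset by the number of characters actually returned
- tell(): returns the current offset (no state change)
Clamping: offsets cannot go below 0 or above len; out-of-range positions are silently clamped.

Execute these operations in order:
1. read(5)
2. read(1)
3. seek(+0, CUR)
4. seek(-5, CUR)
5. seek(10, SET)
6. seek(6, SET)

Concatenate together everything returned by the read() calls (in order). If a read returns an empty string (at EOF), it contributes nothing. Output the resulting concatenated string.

After 1 (read(5)): returned '1UPCQ', offset=5
After 2 (read(1)): returned 'W', offset=6
After 3 (seek(+0, CUR)): offset=6
After 4 (seek(-5, CUR)): offset=1
After 5 (seek(10, SET)): offset=10
After 6 (seek(6, SET)): offset=6

Answer: 1UPCQW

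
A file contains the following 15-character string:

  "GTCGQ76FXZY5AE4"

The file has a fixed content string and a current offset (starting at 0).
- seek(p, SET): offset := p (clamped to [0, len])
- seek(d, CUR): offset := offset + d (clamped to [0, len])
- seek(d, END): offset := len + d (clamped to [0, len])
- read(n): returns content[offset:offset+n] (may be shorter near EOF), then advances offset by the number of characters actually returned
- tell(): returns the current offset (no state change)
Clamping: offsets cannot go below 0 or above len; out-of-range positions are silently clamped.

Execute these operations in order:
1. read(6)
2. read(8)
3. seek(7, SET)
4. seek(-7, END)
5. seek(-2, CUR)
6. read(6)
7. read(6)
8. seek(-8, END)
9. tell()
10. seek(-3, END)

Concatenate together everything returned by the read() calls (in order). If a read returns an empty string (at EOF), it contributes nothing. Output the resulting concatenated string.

After 1 (read(6)): returned 'GTCGQ7', offset=6
After 2 (read(8)): returned '6FXZY5AE', offset=14
After 3 (seek(7, SET)): offset=7
After 4 (seek(-7, END)): offset=8
After 5 (seek(-2, CUR)): offset=6
After 6 (read(6)): returned '6FXZY5', offset=12
After 7 (read(6)): returned 'AE4', offset=15
After 8 (seek(-8, END)): offset=7
After 9 (tell()): offset=7
After 10 (seek(-3, END)): offset=12

Answer: GTCGQ76FXZY5AE6FXZY5AE4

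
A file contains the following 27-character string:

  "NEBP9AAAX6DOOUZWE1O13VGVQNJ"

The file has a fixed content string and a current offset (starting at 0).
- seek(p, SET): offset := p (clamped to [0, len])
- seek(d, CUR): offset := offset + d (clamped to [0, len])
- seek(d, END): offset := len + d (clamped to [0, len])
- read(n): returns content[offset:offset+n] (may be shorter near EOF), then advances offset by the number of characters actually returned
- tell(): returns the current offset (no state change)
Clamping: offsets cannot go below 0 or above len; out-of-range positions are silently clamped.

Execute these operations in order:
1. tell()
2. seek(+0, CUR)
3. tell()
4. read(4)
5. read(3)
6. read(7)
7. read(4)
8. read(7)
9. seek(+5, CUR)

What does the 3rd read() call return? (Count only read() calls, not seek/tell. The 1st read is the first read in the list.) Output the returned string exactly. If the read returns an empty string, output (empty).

After 1 (tell()): offset=0
After 2 (seek(+0, CUR)): offset=0
After 3 (tell()): offset=0
After 4 (read(4)): returned 'NEBP', offset=4
After 5 (read(3)): returned '9AA', offset=7
After 6 (read(7)): returned 'AX6DOOU', offset=14
After 7 (read(4)): returned 'ZWE1', offset=18
After 8 (read(7)): returned 'O13VGVQ', offset=25
After 9 (seek(+5, CUR)): offset=27

Answer: AX6DOOU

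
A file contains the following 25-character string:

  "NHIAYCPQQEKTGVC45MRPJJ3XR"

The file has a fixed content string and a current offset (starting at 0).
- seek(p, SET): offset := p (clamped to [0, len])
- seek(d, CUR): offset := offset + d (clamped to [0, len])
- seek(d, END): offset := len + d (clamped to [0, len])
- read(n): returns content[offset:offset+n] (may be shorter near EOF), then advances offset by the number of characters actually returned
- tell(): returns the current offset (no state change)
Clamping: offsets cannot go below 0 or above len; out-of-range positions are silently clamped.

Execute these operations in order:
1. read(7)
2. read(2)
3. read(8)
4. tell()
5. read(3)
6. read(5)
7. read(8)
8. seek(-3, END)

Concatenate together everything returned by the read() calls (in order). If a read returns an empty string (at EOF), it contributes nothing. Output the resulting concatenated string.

Answer: NHIAYCPQQEKTGVC45MRPJJ3XR

Derivation:
After 1 (read(7)): returned 'NHIAYCP', offset=7
After 2 (read(2)): returned 'QQ', offset=9
After 3 (read(8)): returned 'EKTGVC45', offset=17
After 4 (tell()): offset=17
After 5 (read(3)): returned 'MRP', offset=20
After 6 (read(5)): returned 'JJ3XR', offset=25
After 7 (read(8)): returned '', offset=25
After 8 (seek(-3, END)): offset=22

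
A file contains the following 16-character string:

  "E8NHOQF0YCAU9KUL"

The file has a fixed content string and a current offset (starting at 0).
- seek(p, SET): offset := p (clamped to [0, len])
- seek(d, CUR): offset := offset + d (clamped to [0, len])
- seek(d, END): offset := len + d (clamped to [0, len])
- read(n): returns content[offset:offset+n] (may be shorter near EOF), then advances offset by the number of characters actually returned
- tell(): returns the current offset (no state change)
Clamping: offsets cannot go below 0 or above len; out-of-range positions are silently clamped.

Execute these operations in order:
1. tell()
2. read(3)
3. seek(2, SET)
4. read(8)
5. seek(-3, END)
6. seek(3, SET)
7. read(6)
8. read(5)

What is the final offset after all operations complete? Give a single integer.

After 1 (tell()): offset=0
After 2 (read(3)): returned 'E8N', offset=3
After 3 (seek(2, SET)): offset=2
After 4 (read(8)): returned 'NHOQF0YC', offset=10
After 5 (seek(-3, END)): offset=13
After 6 (seek(3, SET)): offset=3
After 7 (read(6)): returned 'HOQF0Y', offset=9
After 8 (read(5)): returned 'CAU9K', offset=14

Answer: 14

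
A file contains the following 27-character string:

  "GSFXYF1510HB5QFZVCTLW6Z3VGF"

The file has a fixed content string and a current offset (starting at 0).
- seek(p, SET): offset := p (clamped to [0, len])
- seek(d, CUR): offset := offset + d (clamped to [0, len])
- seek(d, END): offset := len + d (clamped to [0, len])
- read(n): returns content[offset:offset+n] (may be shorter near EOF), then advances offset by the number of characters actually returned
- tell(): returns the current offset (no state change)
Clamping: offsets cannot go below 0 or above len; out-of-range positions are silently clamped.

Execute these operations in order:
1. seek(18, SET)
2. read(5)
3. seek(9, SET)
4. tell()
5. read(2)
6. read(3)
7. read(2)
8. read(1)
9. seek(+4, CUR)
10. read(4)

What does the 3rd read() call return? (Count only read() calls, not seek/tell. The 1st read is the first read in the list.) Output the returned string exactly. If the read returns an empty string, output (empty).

Answer: B5Q

Derivation:
After 1 (seek(18, SET)): offset=18
After 2 (read(5)): returned 'TLW6Z', offset=23
After 3 (seek(9, SET)): offset=9
After 4 (tell()): offset=9
After 5 (read(2)): returned '0H', offset=11
After 6 (read(3)): returned 'B5Q', offset=14
After 7 (read(2)): returned 'FZ', offset=16
After 8 (read(1)): returned 'V', offset=17
After 9 (seek(+4, CUR)): offset=21
After 10 (read(4)): returned '6Z3V', offset=25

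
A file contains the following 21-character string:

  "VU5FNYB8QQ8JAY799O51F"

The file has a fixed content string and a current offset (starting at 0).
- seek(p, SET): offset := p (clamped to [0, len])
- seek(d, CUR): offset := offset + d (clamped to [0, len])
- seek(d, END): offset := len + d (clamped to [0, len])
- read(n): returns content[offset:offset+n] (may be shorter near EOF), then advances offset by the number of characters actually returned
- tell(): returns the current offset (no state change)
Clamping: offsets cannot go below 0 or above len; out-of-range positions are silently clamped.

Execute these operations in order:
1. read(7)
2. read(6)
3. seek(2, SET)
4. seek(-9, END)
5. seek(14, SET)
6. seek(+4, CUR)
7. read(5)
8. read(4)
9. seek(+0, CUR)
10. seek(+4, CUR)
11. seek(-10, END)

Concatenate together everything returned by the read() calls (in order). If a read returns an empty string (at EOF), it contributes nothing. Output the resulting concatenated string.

After 1 (read(7)): returned 'VU5FNYB', offset=7
After 2 (read(6)): returned '8QQ8JA', offset=13
After 3 (seek(2, SET)): offset=2
After 4 (seek(-9, END)): offset=12
After 5 (seek(14, SET)): offset=14
After 6 (seek(+4, CUR)): offset=18
After 7 (read(5)): returned '51F', offset=21
After 8 (read(4)): returned '', offset=21
After 9 (seek(+0, CUR)): offset=21
After 10 (seek(+4, CUR)): offset=21
After 11 (seek(-10, END)): offset=11

Answer: VU5FNYB8QQ8JA51F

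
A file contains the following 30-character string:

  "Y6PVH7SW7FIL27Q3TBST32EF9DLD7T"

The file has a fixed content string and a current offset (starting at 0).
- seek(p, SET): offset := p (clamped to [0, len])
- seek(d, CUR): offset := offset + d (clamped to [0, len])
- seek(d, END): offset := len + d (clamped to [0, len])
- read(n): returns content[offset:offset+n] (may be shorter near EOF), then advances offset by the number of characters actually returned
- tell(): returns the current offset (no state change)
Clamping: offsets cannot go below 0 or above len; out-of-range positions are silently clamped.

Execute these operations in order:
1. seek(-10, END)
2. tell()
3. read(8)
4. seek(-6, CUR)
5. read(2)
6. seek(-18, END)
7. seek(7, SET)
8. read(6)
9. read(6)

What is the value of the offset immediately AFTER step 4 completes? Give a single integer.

After 1 (seek(-10, END)): offset=20
After 2 (tell()): offset=20
After 3 (read(8)): returned '32EF9DLD', offset=28
After 4 (seek(-6, CUR)): offset=22

Answer: 22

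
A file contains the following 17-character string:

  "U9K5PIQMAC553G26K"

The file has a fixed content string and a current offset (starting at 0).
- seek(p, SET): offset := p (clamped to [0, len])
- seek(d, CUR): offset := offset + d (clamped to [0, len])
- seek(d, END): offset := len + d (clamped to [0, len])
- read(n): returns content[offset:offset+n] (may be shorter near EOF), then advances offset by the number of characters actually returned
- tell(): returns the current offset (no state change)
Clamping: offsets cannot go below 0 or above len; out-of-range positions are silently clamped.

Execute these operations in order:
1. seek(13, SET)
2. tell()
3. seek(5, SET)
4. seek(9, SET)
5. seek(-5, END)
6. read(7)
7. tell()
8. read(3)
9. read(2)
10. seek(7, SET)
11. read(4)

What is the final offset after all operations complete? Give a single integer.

After 1 (seek(13, SET)): offset=13
After 2 (tell()): offset=13
After 3 (seek(5, SET)): offset=5
After 4 (seek(9, SET)): offset=9
After 5 (seek(-5, END)): offset=12
After 6 (read(7)): returned '3G26K', offset=17
After 7 (tell()): offset=17
After 8 (read(3)): returned '', offset=17
After 9 (read(2)): returned '', offset=17
After 10 (seek(7, SET)): offset=7
After 11 (read(4)): returned 'MAC5', offset=11

Answer: 11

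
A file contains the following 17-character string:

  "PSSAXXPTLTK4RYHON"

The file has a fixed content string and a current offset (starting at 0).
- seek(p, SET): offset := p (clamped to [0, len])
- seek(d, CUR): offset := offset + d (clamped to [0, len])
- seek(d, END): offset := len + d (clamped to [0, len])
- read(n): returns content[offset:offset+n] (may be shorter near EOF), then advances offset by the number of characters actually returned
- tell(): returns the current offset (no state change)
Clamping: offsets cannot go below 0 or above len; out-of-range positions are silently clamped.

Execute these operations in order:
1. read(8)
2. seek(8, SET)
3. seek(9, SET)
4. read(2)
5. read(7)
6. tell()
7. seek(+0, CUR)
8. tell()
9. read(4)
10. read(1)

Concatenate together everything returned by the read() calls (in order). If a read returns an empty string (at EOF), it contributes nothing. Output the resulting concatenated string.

After 1 (read(8)): returned 'PSSAXXPT', offset=8
After 2 (seek(8, SET)): offset=8
After 3 (seek(9, SET)): offset=9
After 4 (read(2)): returned 'TK', offset=11
After 5 (read(7)): returned '4RYHON', offset=17
After 6 (tell()): offset=17
After 7 (seek(+0, CUR)): offset=17
After 8 (tell()): offset=17
After 9 (read(4)): returned '', offset=17
After 10 (read(1)): returned '', offset=17

Answer: PSSAXXPTTK4RYHON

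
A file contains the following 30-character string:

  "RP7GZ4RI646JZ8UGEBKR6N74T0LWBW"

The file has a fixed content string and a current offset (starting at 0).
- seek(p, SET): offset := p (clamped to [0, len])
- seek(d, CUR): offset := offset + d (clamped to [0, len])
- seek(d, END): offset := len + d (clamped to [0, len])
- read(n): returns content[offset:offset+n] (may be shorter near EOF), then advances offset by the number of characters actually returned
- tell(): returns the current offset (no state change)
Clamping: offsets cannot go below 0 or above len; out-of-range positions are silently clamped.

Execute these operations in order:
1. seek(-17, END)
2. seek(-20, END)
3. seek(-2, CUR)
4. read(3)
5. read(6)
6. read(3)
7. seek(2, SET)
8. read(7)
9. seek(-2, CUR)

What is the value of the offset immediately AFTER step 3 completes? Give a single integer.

After 1 (seek(-17, END)): offset=13
After 2 (seek(-20, END)): offset=10
After 3 (seek(-2, CUR)): offset=8

Answer: 8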